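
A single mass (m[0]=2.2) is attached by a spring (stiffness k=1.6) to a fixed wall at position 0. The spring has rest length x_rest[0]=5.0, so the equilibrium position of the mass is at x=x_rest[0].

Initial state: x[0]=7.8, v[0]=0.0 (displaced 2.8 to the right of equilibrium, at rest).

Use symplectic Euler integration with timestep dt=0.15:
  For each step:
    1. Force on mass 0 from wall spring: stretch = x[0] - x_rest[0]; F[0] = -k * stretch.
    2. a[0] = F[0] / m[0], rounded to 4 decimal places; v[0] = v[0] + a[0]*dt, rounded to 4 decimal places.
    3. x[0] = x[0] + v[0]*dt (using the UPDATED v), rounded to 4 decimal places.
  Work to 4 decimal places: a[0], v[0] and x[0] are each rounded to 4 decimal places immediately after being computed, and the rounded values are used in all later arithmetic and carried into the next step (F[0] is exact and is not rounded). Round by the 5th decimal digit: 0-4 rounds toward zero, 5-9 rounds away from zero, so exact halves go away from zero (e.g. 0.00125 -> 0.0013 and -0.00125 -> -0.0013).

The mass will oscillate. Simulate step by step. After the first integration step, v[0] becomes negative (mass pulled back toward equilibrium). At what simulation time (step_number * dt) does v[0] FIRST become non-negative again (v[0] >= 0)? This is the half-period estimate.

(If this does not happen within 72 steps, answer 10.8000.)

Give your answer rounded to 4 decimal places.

Step 0: x=[7.8000] v=[0.0000]
Step 1: x=[7.7542] v=[-0.3055]
Step 2: x=[7.6633] v=[-0.6060]
Step 3: x=[7.5288] v=[-0.8965]
Step 4: x=[7.3529] v=[-1.1724]
Step 5: x=[7.1385] v=[-1.4291]
Step 6: x=[6.8891] v=[-1.6624]
Step 7: x=[6.6088] v=[-1.8685]
Step 8: x=[6.3022] v=[-2.0440]
Step 9: x=[5.9743] v=[-2.1861]
Step 10: x=[5.6304] v=[-2.2924]
Step 11: x=[5.2762] v=[-2.3612]
Step 12: x=[4.9175] v=[-2.3913]
Step 13: x=[4.5602] v=[-2.3823]
Step 14: x=[4.2101] v=[-2.3343]
Step 15: x=[3.8729] v=[-2.2481]
Step 16: x=[3.5541] v=[-2.1251]
Step 17: x=[3.2590] v=[-1.9674]
Step 18: x=[2.9924] v=[-1.7775]
Step 19: x=[2.7586] v=[-1.5585]
Step 20: x=[2.5615] v=[-1.3140]
Step 21: x=[2.4043] v=[-1.0480]
Step 22: x=[2.2896] v=[-0.7648]
Step 23: x=[2.2192] v=[-0.4691]
Step 24: x=[2.1943] v=[-0.1657]
Step 25: x=[2.2154] v=[0.1404]
First v>=0 after going negative at step 25, time=3.7500

Answer: 3.7500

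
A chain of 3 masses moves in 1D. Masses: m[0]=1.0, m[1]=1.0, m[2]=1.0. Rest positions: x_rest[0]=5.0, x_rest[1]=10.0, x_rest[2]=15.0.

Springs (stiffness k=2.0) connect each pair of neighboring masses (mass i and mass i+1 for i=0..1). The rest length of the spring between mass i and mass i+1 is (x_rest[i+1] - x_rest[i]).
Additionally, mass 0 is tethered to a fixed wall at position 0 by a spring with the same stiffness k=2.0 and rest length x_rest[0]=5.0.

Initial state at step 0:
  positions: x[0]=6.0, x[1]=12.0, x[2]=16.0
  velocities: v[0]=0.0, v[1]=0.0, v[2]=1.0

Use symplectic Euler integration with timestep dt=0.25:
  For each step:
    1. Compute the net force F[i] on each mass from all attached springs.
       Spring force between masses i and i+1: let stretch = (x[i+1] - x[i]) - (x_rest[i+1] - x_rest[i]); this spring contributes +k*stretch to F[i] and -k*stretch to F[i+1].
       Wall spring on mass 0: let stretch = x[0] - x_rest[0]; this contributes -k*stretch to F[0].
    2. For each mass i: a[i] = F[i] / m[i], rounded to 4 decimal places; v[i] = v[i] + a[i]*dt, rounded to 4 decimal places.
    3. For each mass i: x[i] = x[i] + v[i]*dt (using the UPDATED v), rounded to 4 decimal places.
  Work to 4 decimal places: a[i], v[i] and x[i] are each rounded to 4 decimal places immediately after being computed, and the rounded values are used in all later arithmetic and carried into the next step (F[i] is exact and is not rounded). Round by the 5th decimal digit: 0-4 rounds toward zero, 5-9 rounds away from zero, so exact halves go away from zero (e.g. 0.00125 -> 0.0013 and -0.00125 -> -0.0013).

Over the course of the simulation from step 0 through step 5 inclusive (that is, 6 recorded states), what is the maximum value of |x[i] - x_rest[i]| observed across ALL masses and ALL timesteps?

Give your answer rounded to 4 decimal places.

Step 0: x=[6.0000 12.0000 16.0000] v=[0.0000 0.0000 1.0000]
Step 1: x=[6.0000 11.7500 16.3750] v=[0.0000 -1.0000 1.5000]
Step 2: x=[5.9688 11.3594 16.7969] v=[-0.1250 -1.5625 1.6875]
Step 3: x=[5.8653 10.9746 17.1641] v=[-0.4141 -1.5391 1.4688]
Step 4: x=[5.6673 10.7249 17.3826] v=[-0.7921 -0.9990 0.8741]
Step 5: x=[5.3931 10.6752 17.3939] v=[-1.0970 -0.1990 0.0453]
Max displacement = 2.3939

Answer: 2.3939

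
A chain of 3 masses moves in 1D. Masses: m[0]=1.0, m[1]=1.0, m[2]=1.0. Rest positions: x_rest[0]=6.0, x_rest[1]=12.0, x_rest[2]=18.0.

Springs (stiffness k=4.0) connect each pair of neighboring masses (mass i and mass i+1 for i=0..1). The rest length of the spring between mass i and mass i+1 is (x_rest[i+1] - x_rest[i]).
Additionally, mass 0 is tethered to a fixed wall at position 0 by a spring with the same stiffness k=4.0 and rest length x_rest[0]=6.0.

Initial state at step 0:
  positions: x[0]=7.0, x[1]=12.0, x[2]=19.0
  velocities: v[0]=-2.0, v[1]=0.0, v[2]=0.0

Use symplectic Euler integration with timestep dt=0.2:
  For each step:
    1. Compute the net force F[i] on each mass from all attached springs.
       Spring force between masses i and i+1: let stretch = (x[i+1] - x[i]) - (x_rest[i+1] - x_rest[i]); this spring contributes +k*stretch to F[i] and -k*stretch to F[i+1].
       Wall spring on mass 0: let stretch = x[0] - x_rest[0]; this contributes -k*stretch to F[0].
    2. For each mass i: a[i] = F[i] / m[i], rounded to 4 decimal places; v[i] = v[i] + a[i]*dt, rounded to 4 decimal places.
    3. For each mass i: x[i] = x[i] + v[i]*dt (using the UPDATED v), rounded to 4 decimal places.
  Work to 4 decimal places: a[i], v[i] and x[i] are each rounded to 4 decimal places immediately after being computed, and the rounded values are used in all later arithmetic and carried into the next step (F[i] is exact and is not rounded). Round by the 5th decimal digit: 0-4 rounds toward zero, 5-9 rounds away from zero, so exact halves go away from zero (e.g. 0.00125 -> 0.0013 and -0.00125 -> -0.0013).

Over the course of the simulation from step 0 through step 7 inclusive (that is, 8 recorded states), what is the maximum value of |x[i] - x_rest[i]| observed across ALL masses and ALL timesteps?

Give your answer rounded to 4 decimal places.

Answer: 1.0050

Derivation:
Step 0: x=[7.0000 12.0000 19.0000] v=[-2.0000 0.0000 0.0000]
Step 1: x=[6.2800 12.3200 18.8400] v=[-3.6000 1.6000 -0.8000]
Step 2: x=[5.5216 12.7168 18.5968] v=[-3.7920 1.9840 -1.2160]
Step 3: x=[5.0310 12.9032 18.3728] v=[-2.4531 0.9318 -1.1200]
Step 4: x=[4.9950 12.7051 18.2337] v=[-0.1801 -0.9903 -0.6957]
Step 5: x=[5.3934 12.1580 18.1700] v=[1.9920 -2.7355 -0.3186]
Step 6: x=[6.0112 11.4905 18.1044] v=[3.0890 -3.3376 -0.3282]
Step 7: x=[6.5439 11.0045 17.9405] v=[2.6635 -2.4299 -0.8193]
Max displacement = 1.0050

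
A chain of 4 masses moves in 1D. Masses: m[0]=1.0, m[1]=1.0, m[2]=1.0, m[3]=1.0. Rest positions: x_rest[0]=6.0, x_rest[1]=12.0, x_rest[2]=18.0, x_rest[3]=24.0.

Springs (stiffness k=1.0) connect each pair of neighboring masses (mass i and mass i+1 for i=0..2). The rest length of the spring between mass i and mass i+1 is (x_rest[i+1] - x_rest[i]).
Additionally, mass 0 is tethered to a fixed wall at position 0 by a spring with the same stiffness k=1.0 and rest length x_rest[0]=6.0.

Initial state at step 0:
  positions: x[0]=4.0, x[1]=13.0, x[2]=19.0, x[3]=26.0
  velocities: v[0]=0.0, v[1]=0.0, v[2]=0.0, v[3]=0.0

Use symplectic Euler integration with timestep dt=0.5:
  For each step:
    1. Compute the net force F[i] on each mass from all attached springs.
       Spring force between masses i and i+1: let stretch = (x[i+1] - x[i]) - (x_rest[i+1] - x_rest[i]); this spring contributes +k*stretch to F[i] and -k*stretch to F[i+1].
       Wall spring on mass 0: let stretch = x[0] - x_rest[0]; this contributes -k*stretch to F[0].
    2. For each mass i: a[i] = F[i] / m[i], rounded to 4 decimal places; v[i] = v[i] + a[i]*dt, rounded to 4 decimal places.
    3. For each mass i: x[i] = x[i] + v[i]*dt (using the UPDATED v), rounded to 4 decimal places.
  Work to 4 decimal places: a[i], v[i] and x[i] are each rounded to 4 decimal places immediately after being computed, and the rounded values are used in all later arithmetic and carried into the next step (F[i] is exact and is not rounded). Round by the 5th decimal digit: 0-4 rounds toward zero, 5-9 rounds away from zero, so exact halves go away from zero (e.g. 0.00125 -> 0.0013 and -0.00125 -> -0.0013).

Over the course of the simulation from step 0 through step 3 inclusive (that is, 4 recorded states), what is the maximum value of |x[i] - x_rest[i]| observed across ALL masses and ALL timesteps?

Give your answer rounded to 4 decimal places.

Step 0: x=[4.0000 13.0000 19.0000 26.0000] v=[0.0000 0.0000 0.0000 0.0000]
Step 1: x=[5.2500 12.2500 19.2500 25.7500] v=[2.5000 -1.5000 0.5000 -0.5000]
Step 2: x=[6.9375 11.5000 19.3750 25.3750] v=[3.3750 -1.5000 0.2500 -0.7500]
Step 3: x=[8.0313 11.5782 19.0313 25.0000] v=[2.1875 0.1563 -0.6875 -0.7500]
Max displacement = 2.0313

Answer: 2.0313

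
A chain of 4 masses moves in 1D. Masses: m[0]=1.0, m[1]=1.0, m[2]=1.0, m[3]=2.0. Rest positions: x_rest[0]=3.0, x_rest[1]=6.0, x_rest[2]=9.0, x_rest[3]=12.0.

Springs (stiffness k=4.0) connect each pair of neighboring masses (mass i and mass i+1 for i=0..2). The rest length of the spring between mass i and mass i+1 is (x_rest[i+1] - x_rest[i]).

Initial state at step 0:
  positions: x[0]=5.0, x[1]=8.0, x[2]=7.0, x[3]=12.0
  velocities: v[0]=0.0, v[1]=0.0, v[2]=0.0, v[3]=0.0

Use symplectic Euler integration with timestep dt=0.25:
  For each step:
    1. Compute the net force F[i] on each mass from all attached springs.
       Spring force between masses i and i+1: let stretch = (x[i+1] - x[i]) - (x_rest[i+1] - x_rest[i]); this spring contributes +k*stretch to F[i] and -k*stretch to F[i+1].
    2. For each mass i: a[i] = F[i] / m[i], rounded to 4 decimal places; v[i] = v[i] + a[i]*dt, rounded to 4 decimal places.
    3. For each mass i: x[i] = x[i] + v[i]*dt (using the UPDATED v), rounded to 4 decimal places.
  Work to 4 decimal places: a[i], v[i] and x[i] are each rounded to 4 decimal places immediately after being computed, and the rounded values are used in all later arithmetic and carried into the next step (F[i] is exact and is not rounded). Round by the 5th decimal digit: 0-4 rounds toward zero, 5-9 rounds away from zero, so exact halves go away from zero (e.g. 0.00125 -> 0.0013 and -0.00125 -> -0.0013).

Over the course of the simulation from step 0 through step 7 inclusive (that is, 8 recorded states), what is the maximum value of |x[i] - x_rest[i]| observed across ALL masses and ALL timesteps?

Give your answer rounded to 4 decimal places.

Step 0: x=[5.0000 8.0000 7.0000 12.0000] v=[0.0000 0.0000 0.0000 0.0000]
Step 1: x=[5.0000 7.0000 8.5000 11.7500] v=[0.0000 -4.0000 6.0000 -1.0000]
Step 2: x=[4.7500 5.8750 10.4375 11.4688] v=[-1.0000 -4.5000 7.7500 -1.1250]
Step 3: x=[4.0313 5.6094 11.4922 11.4336] v=[-2.8750 -1.0625 4.2188 -0.1407]
Step 4: x=[2.9571 6.4200 11.0616 11.7808] v=[-4.2969 3.2422 -1.7226 1.3886]
Step 5: x=[1.9986 7.5252 9.6504 12.4131] v=[-3.8340 4.4209 -5.6450 2.5290]
Step 6: x=[1.6718 7.7801 8.3985 13.0750] v=[-1.3074 1.0195 -5.0075 2.6477]
Step 7: x=[2.1220 6.6625 8.1612 13.5274] v=[1.8009 -4.4704 -0.9494 1.8095]
Max displacement = 2.4922

Answer: 2.4922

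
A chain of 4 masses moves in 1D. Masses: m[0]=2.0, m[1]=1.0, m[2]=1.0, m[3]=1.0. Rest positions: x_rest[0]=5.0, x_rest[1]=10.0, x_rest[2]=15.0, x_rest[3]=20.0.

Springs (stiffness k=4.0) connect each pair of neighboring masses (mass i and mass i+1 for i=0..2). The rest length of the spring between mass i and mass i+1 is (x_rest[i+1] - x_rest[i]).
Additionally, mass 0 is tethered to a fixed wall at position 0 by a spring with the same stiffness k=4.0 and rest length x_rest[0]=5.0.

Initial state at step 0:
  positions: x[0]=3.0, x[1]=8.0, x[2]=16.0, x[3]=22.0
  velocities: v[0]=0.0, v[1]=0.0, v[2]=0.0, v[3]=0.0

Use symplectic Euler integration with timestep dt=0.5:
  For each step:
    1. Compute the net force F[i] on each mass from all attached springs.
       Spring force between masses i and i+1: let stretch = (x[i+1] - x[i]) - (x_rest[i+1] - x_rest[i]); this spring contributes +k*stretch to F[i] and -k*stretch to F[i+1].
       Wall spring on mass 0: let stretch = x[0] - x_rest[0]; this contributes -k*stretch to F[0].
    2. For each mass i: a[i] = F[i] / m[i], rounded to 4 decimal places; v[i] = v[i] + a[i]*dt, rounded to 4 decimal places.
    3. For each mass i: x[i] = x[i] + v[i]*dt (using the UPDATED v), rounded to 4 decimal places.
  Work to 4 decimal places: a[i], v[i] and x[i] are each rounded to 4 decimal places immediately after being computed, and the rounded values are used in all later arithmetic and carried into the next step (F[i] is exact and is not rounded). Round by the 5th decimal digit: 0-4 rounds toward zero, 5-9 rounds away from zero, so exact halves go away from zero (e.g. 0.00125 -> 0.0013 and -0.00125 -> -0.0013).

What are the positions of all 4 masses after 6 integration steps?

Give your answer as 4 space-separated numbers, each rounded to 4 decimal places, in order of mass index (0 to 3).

Step 0: x=[3.0000 8.0000 16.0000 22.0000] v=[0.0000 0.0000 0.0000 0.0000]
Step 1: x=[4.0000 11.0000 14.0000 21.0000] v=[2.0000 6.0000 -4.0000 -2.0000]
Step 2: x=[6.5000 10.0000 16.0000 18.0000] v=[5.0000 -2.0000 4.0000 -6.0000]
Step 3: x=[7.5000 11.5000 14.0000 18.0000] v=[2.0000 3.0000 -4.0000 0.0000]
Step 4: x=[6.7500 11.5000 13.5000 19.0000] v=[-1.5000 0.0000 -1.0000 2.0000]
Step 5: x=[5.0000 8.7500 16.5000 19.5000] v=[-3.5000 -5.5000 6.0000 1.0000]
Step 6: x=[2.6250 10.0000 14.7500 22.0000] v=[-4.7500 2.5000 -3.5000 5.0000]

Answer: 2.6250 10.0000 14.7500 22.0000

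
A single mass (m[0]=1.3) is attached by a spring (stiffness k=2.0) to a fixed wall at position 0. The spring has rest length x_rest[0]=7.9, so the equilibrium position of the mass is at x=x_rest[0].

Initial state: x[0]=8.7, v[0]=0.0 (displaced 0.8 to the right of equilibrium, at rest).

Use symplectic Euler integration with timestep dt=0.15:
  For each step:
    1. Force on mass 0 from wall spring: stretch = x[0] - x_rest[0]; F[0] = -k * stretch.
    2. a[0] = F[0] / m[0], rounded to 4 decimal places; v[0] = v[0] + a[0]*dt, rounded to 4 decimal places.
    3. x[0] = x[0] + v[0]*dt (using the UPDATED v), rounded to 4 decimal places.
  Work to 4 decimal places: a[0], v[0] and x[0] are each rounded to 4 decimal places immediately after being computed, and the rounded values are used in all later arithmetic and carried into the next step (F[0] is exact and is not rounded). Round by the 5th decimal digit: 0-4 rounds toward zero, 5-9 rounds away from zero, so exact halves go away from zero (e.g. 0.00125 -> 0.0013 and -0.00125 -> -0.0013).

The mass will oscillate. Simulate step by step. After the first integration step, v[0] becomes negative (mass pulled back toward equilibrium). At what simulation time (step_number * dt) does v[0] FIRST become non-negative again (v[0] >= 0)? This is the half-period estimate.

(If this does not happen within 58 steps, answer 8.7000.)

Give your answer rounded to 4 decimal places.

Step 0: x=[8.7000] v=[0.0000]
Step 1: x=[8.6723] v=[-0.1846]
Step 2: x=[8.6179] v=[-0.3628]
Step 3: x=[8.5386] v=[-0.5285]
Step 4: x=[8.4372] v=[-0.6759]
Step 5: x=[8.3172] v=[-0.7999]
Step 6: x=[8.1828] v=[-0.8962]
Step 7: x=[8.0386] v=[-0.9615]
Step 8: x=[7.8896] v=[-0.9935]
Step 9: x=[7.7409] v=[-0.9911]
Step 10: x=[7.5977] v=[-0.9544]
Step 11: x=[7.4650] v=[-0.8846]
Step 12: x=[7.3474] v=[-0.7842]
Step 13: x=[7.2489] v=[-0.6567]
Step 14: x=[7.1729] v=[-0.5064]
Step 15: x=[7.1221] v=[-0.3386]
Step 16: x=[7.0982] v=[-0.1591]
Step 17: x=[7.1021] v=[0.0259]
First v>=0 after going negative at step 17, time=2.5500

Answer: 2.5500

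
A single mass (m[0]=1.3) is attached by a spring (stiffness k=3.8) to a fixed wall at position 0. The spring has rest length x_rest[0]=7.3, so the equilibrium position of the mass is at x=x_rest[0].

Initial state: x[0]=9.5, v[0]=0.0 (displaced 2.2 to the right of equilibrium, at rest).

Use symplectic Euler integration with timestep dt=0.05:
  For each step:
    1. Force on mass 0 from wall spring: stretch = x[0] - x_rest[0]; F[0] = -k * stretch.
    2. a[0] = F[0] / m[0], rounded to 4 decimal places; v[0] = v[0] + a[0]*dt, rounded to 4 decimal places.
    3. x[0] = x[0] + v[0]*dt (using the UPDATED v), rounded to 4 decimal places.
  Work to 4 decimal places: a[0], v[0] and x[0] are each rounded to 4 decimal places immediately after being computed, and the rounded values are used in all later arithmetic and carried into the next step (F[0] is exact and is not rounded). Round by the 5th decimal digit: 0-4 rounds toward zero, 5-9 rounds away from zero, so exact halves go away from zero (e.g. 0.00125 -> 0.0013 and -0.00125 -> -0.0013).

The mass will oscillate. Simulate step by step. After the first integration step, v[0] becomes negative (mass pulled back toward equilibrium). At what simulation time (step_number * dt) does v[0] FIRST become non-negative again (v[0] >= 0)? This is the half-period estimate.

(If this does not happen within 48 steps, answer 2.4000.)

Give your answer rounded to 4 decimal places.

Answer: 1.8500

Derivation:
Step 0: x=[9.5000] v=[0.0000]
Step 1: x=[9.4839] v=[-0.3215]
Step 2: x=[9.4519] v=[-0.6407]
Step 3: x=[9.4041] v=[-0.9552]
Step 4: x=[9.3410] v=[-1.2627]
Step 5: x=[9.2630] v=[-1.5610]
Step 6: x=[9.1706] v=[-1.8479]
Step 7: x=[9.0645] v=[-2.1213]
Step 8: x=[8.9455] v=[-2.3792]
Step 9: x=[8.8145] v=[-2.6197]
Step 10: x=[8.6724] v=[-2.8411]
Step 11: x=[8.5203] v=[-3.0417]
Step 12: x=[8.3593] v=[-3.2201]
Step 13: x=[8.1906] v=[-3.3749]
Step 14: x=[8.0153] v=[-3.5051]
Step 15: x=[7.8348] v=[-3.6096]
Step 16: x=[7.6504] v=[-3.6878]
Step 17: x=[7.4635] v=[-3.7390]
Step 18: x=[7.2754] v=[-3.7629]
Step 19: x=[7.0874] v=[-3.7593]
Step 20: x=[6.9010] v=[-3.7282]
Step 21: x=[6.7175] v=[-3.6699]
Step 22: x=[6.5383] v=[-3.5848]
Step 23: x=[6.3646] v=[-3.4735]
Step 24: x=[6.1978] v=[-3.3368]
Step 25: x=[6.0390] v=[-3.1757]
Step 26: x=[5.8894] v=[-2.9914]
Step 27: x=[5.7501] v=[-2.7852]
Step 28: x=[5.6222] v=[-2.5587]
Step 29: x=[5.5065] v=[-2.3135]
Step 30: x=[5.4039] v=[-2.0514]
Step 31: x=[5.3152] v=[-1.7743]
Step 32: x=[5.2410] v=[-1.4842]
Step 33: x=[5.1818] v=[-1.1833]
Step 34: x=[5.1381] v=[-0.8737]
Step 35: x=[5.1102] v=[-0.5577]
Step 36: x=[5.0983] v=[-0.2377]
Step 37: x=[5.1025] v=[0.0841]
First v>=0 after going negative at step 37, time=1.8500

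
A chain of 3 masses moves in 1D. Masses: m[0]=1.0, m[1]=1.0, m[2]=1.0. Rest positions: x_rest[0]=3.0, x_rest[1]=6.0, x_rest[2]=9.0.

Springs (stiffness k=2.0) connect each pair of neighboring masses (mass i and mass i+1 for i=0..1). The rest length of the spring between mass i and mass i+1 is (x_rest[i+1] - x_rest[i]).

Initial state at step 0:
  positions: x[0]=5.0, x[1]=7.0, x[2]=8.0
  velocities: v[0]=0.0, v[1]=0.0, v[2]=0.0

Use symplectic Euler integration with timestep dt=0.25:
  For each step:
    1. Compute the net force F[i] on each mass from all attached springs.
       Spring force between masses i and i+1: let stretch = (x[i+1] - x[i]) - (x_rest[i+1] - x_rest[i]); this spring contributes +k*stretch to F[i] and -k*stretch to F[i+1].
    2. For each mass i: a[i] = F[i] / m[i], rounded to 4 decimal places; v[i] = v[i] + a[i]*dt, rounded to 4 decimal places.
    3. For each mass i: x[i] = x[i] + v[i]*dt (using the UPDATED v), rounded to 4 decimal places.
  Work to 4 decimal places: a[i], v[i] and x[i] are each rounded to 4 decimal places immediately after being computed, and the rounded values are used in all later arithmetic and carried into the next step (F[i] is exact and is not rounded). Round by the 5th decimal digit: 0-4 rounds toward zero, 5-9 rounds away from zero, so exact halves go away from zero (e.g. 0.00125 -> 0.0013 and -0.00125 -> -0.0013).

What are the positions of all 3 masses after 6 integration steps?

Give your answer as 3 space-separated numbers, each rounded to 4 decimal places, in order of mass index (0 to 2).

Answer: 2.7480 6.4500 10.8020

Derivation:
Step 0: x=[5.0000 7.0000 8.0000] v=[0.0000 0.0000 0.0000]
Step 1: x=[4.8750 6.8750 8.2500] v=[-0.5000 -0.5000 1.0000]
Step 2: x=[4.6250 6.6719 8.7031] v=[-1.0000 -0.8125 1.8125]
Step 3: x=[4.2559 6.4668 9.2773] v=[-1.4766 -0.8204 2.2969]
Step 4: x=[3.7881 6.3367 9.8752] v=[-1.8712 -0.5206 2.3917]
Step 5: x=[3.2639 6.3303 10.4058] v=[-2.0969 -0.0257 2.1225]
Step 6: x=[2.7480 6.4500 10.8020] v=[-2.0637 0.4789 1.5848]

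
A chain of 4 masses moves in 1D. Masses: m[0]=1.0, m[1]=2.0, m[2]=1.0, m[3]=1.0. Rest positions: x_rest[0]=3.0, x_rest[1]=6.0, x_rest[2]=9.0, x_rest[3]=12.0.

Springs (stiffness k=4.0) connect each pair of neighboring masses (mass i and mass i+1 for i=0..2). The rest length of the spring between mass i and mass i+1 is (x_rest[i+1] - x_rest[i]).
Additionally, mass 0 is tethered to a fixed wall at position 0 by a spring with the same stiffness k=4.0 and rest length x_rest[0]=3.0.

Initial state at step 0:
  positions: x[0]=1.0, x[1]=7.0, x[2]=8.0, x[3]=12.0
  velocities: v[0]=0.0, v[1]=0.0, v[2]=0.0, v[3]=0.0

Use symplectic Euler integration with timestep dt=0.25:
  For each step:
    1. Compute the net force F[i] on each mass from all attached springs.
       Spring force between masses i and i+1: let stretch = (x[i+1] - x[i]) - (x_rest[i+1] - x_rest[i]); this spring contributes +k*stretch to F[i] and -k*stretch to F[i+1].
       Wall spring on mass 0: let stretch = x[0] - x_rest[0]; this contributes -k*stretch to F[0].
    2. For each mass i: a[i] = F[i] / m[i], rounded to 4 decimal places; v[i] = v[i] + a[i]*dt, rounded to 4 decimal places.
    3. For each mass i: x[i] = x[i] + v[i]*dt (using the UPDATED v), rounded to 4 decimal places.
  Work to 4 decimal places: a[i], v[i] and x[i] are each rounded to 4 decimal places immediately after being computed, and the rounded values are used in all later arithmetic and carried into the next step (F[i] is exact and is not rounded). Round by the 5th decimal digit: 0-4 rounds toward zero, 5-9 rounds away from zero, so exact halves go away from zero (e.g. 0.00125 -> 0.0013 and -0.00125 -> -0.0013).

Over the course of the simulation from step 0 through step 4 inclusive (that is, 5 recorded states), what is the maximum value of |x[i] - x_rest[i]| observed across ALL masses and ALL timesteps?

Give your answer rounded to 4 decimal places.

Step 0: x=[1.0000 7.0000 8.0000 12.0000] v=[0.0000 0.0000 0.0000 0.0000]
Step 1: x=[2.2500 6.3750 8.7500 11.7500] v=[5.0000 -2.5000 3.0000 -1.0000]
Step 2: x=[3.9688 5.5313 9.6563 11.5000] v=[6.8750 -3.3750 3.6250 -1.0000]
Step 3: x=[5.0860 5.0079 9.9922 11.5391] v=[4.4687 -2.0938 1.3437 0.1563]
Step 4: x=[4.9122 5.1173 9.4688 11.9415] v=[-0.6954 0.4374 -2.0937 1.6094]
Max displacement = 2.0860

Answer: 2.0860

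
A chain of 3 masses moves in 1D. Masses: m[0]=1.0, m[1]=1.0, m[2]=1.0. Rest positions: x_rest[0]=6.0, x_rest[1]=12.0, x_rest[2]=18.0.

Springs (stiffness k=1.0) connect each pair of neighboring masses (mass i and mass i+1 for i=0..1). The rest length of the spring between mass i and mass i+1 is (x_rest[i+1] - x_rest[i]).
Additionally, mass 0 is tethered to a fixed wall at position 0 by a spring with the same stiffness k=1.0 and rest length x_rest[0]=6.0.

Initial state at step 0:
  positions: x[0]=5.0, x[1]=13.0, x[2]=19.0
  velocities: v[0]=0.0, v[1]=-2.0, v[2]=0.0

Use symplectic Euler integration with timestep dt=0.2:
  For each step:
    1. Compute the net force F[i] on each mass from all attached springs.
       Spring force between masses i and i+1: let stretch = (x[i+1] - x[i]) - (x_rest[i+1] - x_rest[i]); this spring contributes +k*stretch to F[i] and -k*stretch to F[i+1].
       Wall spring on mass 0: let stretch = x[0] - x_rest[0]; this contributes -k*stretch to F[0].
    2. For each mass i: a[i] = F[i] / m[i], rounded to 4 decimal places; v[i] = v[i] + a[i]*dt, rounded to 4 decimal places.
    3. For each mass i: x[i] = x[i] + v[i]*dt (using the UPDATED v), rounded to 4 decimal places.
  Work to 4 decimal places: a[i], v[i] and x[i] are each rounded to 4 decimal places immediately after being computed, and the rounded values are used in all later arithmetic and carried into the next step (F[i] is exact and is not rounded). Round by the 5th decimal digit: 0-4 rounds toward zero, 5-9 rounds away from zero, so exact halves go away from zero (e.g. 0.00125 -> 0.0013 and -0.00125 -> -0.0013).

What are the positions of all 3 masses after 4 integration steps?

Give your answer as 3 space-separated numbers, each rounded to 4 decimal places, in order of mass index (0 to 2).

Step 0: x=[5.0000 13.0000 19.0000] v=[0.0000 -2.0000 0.0000]
Step 1: x=[5.1200 12.5200 19.0000] v=[0.6000 -2.4000 0.0000]
Step 2: x=[5.3312 12.0032 18.9808] v=[1.0560 -2.5840 -0.0960]
Step 3: x=[5.5960 11.4986 18.9225] v=[1.3242 -2.5229 -0.2915]
Step 4: x=[5.8731 11.0549 18.8072] v=[1.3855 -2.2186 -0.5763]

Answer: 5.8731 11.0549 18.8072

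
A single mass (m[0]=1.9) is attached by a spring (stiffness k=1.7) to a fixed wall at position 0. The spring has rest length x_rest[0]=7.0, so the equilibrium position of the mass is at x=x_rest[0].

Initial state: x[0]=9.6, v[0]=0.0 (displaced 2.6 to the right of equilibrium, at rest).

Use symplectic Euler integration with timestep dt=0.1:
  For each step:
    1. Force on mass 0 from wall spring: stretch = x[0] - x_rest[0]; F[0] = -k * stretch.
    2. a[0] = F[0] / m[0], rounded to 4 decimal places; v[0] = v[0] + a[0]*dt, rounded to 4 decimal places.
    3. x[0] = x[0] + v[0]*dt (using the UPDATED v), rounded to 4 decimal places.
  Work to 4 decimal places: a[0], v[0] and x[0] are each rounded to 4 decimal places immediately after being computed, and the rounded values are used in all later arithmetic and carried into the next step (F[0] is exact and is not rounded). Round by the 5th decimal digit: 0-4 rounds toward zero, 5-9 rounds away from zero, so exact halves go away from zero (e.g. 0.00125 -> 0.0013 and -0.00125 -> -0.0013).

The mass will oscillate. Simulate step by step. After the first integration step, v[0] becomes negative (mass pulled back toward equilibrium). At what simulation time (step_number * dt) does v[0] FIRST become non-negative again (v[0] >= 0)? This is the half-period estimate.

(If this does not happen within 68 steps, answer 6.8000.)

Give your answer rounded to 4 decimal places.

Answer: 3.4000

Derivation:
Step 0: x=[9.6000] v=[0.0000]
Step 1: x=[9.5767] v=[-0.2326]
Step 2: x=[9.5304] v=[-0.4632]
Step 3: x=[9.4614] v=[-0.6896]
Step 4: x=[9.3704] v=[-0.9098]
Step 5: x=[9.2582] v=[-1.1219]
Step 6: x=[9.1258] v=[-1.3240]
Step 7: x=[8.9744] v=[-1.5142]
Step 8: x=[8.8053] v=[-1.6909]
Step 9: x=[8.6201] v=[-1.8524]
Step 10: x=[8.4204] v=[-1.9974]
Step 11: x=[8.2080] v=[-2.1245]
Step 12: x=[7.9847] v=[-2.2326]
Step 13: x=[7.7526] v=[-2.3207]
Step 14: x=[7.5138] v=[-2.3880]
Step 15: x=[7.2704] v=[-2.4340]
Step 16: x=[7.0246] v=[-2.4582]
Step 17: x=[6.7786] v=[-2.4604]
Step 18: x=[6.5345] v=[-2.4406]
Step 19: x=[6.2946] v=[-2.3990]
Step 20: x=[6.0610] v=[-2.3359]
Step 21: x=[5.8358] v=[-2.2519]
Step 22: x=[5.6210] v=[-2.1477]
Step 23: x=[5.4186] v=[-2.0243]
Step 24: x=[5.2303] v=[-1.8828]
Step 25: x=[5.0579] v=[-1.7245]
Step 26: x=[4.9028] v=[-1.5507]
Step 27: x=[4.7665] v=[-1.3631]
Step 28: x=[4.6502] v=[-1.1633]
Step 29: x=[4.5549] v=[-0.9531]
Step 30: x=[4.4815] v=[-0.7343]
Step 31: x=[4.4306] v=[-0.5090]
Step 32: x=[4.4027] v=[-0.2791]
Step 33: x=[4.3980] v=[-0.0467]
Step 34: x=[4.4166] v=[0.1861]
First v>=0 after going negative at step 34, time=3.4000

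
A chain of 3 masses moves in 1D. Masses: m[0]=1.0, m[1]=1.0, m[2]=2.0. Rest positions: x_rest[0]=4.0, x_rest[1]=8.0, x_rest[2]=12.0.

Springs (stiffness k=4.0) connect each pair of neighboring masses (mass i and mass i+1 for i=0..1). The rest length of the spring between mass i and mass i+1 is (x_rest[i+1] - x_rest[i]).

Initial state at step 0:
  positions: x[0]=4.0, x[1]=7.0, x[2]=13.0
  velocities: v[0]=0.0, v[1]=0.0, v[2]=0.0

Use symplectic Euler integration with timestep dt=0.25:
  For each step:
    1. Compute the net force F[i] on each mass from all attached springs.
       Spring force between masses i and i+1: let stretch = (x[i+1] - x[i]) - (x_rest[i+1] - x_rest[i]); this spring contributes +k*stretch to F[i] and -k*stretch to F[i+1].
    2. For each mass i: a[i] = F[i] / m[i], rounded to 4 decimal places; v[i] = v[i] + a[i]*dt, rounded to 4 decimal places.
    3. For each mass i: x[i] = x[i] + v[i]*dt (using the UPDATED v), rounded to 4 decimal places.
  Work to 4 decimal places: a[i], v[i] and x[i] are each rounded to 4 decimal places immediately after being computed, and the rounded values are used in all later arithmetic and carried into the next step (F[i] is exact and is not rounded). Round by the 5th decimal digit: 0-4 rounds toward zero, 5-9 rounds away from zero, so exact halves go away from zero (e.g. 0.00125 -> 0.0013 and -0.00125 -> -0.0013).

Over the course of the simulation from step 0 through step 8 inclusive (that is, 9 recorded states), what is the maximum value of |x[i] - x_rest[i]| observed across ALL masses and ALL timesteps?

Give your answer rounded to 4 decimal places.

Answer: 1.7107

Derivation:
Step 0: x=[4.0000 7.0000 13.0000] v=[0.0000 0.0000 0.0000]
Step 1: x=[3.7500 7.7500 12.7500] v=[-1.0000 3.0000 -1.0000]
Step 2: x=[3.5000 8.7500 12.3750] v=[-1.0000 4.0000 -1.5000]
Step 3: x=[3.5625 9.3438 12.0469] v=[0.2500 2.3750 -1.3125]
Step 4: x=[4.0703 9.1680 11.8809] v=[2.0313 -0.7032 -0.6641]
Step 5: x=[4.8526 8.3960 11.8758] v=[3.1290 -3.0880 -0.0206]
Step 6: x=[5.5207 7.6081 11.9357] v=[2.6724 -3.1516 0.2395]
Step 7: x=[5.7107 7.3803 11.9546] v=[0.7598 -0.9114 0.0757]
Step 8: x=[5.3181 7.8786 11.9017] v=[-1.5706 1.9933 -0.2115]
Max displacement = 1.7107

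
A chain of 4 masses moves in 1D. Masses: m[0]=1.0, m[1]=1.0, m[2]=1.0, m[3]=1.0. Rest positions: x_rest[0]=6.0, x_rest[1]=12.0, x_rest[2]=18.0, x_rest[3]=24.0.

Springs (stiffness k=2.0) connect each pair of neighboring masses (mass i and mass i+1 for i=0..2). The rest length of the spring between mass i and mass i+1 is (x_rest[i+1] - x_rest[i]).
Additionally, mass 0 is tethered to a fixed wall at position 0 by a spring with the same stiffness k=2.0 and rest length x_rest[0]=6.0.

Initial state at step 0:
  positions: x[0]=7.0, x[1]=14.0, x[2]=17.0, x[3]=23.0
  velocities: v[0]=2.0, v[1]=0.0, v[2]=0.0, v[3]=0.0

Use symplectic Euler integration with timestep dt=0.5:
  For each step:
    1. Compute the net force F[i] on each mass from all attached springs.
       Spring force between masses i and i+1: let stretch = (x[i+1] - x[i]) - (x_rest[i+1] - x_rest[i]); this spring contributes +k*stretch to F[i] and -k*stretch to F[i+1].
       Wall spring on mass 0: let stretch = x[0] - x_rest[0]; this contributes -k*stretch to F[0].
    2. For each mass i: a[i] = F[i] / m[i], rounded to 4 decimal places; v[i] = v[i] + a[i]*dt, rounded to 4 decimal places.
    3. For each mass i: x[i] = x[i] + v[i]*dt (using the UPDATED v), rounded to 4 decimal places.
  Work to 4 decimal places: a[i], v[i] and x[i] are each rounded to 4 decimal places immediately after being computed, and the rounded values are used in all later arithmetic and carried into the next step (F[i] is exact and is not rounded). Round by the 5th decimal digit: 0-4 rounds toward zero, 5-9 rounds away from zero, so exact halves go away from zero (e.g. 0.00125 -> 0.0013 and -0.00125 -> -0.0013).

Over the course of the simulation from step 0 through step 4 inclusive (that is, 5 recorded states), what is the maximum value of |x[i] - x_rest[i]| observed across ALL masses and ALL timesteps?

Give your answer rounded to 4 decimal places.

Answer: 2.2500

Derivation:
Step 0: x=[7.0000 14.0000 17.0000 23.0000] v=[2.0000 0.0000 0.0000 0.0000]
Step 1: x=[8.0000 12.0000 18.5000 23.0000] v=[2.0000 -4.0000 3.0000 0.0000]
Step 2: x=[7.0000 11.2500 19.0000 23.7500] v=[-2.0000 -1.5000 1.0000 1.5000]
Step 3: x=[4.6250 12.2500 18.0000 25.1250] v=[-4.7500 2.0000 -2.0000 2.7500]
Step 4: x=[3.7500 12.3125 17.6875 25.9375] v=[-1.7500 0.1250 -0.6250 1.6250]
Max displacement = 2.2500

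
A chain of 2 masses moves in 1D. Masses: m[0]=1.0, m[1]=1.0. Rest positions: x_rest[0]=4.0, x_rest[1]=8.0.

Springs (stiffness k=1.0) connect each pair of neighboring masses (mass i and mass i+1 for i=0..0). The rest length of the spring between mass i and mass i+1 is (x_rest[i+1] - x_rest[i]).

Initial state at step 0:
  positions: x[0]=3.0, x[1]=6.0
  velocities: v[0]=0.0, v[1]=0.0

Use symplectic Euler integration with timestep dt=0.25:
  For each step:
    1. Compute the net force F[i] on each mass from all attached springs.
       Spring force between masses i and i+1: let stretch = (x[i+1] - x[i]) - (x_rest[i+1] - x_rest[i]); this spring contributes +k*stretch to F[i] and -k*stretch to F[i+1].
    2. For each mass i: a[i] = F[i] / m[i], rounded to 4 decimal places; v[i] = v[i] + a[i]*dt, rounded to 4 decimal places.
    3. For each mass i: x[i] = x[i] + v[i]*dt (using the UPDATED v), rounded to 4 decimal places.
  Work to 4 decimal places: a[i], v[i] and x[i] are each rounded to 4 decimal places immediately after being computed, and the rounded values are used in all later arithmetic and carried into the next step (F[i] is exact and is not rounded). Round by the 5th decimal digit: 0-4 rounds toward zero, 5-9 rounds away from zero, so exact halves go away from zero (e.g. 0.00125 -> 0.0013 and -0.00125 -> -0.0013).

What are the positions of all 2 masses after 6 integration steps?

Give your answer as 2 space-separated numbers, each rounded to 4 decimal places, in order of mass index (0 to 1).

Step 0: x=[3.0000 6.0000] v=[0.0000 0.0000]
Step 1: x=[2.9375 6.0625] v=[-0.2500 0.2500]
Step 2: x=[2.8203 6.1797] v=[-0.4688 0.4688]
Step 3: x=[2.6631 6.3370] v=[-0.6290 0.6290]
Step 4: x=[2.4855 6.5146] v=[-0.7105 0.7105]
Step 5: x=[2.3097 6.6904] v=[-0.7032 0.7032]
Step 6: x=[2.1577 6.8424] v=[-0.6080 0.6080]

Answer: 2.1577 6.8424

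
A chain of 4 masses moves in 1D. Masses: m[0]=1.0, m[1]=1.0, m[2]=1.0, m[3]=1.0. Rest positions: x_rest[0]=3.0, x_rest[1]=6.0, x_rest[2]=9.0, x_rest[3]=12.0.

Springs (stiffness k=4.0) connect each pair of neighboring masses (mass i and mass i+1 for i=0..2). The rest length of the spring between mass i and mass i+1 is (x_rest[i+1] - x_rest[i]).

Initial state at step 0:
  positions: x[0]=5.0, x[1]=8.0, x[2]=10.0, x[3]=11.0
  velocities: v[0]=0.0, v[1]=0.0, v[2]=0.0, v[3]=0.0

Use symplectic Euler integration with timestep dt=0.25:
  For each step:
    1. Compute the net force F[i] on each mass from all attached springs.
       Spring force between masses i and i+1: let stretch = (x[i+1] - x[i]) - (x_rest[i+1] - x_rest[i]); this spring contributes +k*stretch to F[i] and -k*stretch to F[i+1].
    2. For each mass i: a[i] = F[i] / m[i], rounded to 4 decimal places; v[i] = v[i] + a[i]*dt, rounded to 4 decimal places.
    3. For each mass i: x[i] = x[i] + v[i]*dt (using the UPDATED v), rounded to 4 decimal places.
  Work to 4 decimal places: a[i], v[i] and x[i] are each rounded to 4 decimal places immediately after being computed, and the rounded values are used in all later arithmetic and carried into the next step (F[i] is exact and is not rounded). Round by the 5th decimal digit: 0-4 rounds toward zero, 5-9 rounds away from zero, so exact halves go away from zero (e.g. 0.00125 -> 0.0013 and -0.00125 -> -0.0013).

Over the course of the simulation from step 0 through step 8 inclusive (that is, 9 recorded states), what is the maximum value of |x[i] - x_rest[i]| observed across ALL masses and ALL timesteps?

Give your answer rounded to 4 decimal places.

Answer: 2.1514

Derivation:
Step 0: x=[5.0000 8.0000 10.0000 11.0000] v=[0.0000 0.0000 0.0000 0.0000]
Step 1: x=[5.0000 7.7500 9.7500 11.5000] v=[0.0000 -1.0000 -1.0000 2.0000]
Step 2: x=[4.9375 7.3125 9.4375 12.3125] v=[-0.2500 -1.7500 -1.2500 3.2500]
Step 3: x=[4.7188 6.8125 9.3125 13.1563] v=[-0.8750 -2.0000 -0.5000 3.3750]
Step 4: x=[4.2735 6.4141 9.5235 13.7891] v=[-1.7813 -1.5937 0.8438 2.5312]
Step 5: x=[3.6133 6.2579 10.0235 14.1055] v=[-2.6407 -0.6249 2.0000 1.2656]
Step 6: x=[2.8643 6.3819 10.6026 14.1514] v=[-2.9961 0.4961 2.3164 0.1836]
Step 7: x=[2.2447 6.6817 11.0137 14.0601] v=[-2.4785 1.1992 1.6445 -0.3652]
Step 8: x=[1.9843 6.9553 11.1034 13.9572] v=[-1.0415 1.0942 0.3589 -0.4116]
Max displacement = 2.1514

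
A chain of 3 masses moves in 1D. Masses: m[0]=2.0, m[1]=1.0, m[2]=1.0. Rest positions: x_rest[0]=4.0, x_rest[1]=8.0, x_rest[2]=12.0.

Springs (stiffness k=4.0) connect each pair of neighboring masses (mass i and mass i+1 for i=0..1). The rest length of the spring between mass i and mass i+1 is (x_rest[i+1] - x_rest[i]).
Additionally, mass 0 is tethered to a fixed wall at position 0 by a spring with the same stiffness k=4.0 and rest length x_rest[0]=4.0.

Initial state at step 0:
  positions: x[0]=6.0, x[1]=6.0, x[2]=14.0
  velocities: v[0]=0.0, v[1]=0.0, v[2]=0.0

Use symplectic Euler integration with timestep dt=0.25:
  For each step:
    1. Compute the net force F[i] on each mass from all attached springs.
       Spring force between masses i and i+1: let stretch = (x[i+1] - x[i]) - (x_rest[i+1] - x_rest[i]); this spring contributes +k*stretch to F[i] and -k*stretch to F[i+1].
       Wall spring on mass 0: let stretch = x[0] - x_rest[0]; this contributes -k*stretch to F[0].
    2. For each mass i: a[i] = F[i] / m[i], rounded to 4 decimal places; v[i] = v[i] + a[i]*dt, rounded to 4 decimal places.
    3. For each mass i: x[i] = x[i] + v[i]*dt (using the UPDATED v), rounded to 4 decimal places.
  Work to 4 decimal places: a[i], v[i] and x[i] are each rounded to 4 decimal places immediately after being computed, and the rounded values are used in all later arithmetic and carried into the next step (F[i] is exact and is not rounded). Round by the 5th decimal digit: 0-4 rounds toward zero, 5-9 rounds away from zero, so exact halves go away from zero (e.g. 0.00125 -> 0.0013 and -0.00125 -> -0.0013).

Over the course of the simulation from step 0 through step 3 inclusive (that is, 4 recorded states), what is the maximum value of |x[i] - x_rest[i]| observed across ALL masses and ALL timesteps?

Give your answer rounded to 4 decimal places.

Answer: 3.8281

Derivation:
Step 0: x=[6.0000 6.0000 14.0000] v=[0.0000 0.0000 0.0000]
Step 1: x=[5.2500 8.0000 13.0000] v=[-3.0000 8.0000 -4.0000]
Step 2: x=[4.1875 10.5625 11.7500] v=[-4.2500 10.2500 -5.0000]
Step 3: x=[3.3984 11.8281 11.2031] v=[-3.1563 5.0625 -2.1875]
Max displacement = 3.8281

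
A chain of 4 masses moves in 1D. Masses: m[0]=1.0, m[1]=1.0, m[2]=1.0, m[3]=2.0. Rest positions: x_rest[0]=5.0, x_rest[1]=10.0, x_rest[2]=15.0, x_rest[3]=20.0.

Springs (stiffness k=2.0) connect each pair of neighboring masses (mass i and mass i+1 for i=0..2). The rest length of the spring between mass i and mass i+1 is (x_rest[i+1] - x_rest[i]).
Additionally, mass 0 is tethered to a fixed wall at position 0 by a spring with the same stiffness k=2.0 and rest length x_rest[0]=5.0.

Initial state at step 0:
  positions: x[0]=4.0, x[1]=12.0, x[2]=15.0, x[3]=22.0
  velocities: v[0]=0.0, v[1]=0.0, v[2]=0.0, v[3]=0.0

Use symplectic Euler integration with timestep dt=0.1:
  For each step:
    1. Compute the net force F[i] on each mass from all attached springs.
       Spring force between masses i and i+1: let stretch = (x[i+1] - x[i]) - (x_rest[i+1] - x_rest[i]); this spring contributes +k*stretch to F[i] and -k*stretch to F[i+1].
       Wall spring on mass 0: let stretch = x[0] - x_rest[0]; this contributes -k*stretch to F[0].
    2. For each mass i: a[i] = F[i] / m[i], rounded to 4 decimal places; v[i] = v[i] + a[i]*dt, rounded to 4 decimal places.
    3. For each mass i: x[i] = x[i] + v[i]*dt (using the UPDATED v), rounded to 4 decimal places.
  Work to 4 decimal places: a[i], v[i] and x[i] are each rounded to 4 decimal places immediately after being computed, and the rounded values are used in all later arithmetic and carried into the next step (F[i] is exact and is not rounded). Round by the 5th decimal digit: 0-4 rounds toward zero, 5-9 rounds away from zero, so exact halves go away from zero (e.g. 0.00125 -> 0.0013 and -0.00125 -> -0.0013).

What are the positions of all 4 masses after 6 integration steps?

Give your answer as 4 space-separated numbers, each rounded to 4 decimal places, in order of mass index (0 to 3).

Answer: 5.3446 10.3632 16.3194 21.6446

Derivation:
Step 0: x=[4.0000 12.0000 15.0000 22.0000] v=[0.0000 0.0000 0.0000 0.0000]
Step 1: x=[4.0800 11.9000 15.0800 21.9800] v=[0.8000 -1.0000 0.8000 -0.2000]
Step 2: x=[4.2348 11.7072 15.2344 21.9410] v=[1.5480 -1.9280 1.5440 -0.3900]
Step 3: x=[4.4544 11.4355 15.4524 21.8849] v=[2.1955 -2.7170 2.1799 -0.5607]
Step 4: x=[4.7245 11.1045 15.7187 21.8145] v=[2.7008 -3.3098 2.6630 -0.7040]
Step 5: x=[5.0277 10.7382 16.0146 21.7331] v=[3.0319 -3.6630 2.9593 -0.8136]
Step 6: x=[5.3446 10.3632 16.3194 21.6446] v=[3.1685 -3.7498 3.0477 -0.8855]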